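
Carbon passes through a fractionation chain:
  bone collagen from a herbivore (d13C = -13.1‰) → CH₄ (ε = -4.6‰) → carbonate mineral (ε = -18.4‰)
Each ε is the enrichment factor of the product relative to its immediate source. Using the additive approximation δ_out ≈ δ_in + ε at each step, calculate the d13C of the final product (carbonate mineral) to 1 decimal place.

step 1: δ ≈ -13.1 + (-4.6) = -17.7‰
step 2: δ ≈ -17.7 + (-18.4) = -36.1‰

-36.1‰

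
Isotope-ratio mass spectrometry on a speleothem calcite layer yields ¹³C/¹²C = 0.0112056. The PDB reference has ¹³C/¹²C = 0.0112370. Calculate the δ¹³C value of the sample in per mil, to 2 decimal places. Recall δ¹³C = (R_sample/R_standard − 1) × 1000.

-2.79 per mil

δ¹³C = (R_sample / R_standard − 1) × 1000
R_sample / R_standard = 0.0112056 / 0.0112370 = 0.997206
δ¹³C = (0.997206 − 1) × 1000 = -2.794 per mil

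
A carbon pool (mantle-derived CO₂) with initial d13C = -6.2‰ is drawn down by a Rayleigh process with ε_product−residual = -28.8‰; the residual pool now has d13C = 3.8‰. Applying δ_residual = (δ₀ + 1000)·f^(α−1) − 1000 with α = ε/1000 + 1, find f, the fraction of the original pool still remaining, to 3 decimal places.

0.706

α − 1 = ε/1000 = -0.0288
(δ_res + 1000)/(δ₀ + 1000) = (3.8 + 1000)/(-6.2 + 1000) = 1003.8/993.8 = 1.010062
f = 1.010062^(1/-0.0288) = exp(ln(1.010062)/-0.0288) = exp(0.01001/-0.0288)
f = exp(-0.3476) = 0.7064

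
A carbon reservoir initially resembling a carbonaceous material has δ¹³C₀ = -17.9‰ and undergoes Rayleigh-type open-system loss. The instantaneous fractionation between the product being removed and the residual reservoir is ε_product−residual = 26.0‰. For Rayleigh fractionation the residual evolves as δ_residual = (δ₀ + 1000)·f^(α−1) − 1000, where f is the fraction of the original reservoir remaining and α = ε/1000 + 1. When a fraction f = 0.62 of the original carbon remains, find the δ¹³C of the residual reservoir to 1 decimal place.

-30.0‰

Rayleigh residual: δ_res = (δ₀ + 1000)·f^(α−1) − 1000
α = ε/1000 + 1 = 1.02600, so α − 1 = 0.02600
f^(α−1) = 0.62^(0.02600) = 0.987648
δ_res = (-17.9 + 1000) × 0.987648 − 1000 = 969.969 − 1000 = -30.03‰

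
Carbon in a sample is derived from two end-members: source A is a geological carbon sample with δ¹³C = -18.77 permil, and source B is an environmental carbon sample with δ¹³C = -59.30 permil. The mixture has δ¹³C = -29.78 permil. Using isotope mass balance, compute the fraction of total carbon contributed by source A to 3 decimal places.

0.728

δ_mix = f_A·δ_A + (1 − f_A)·δ_B  ⇒  f_A = (δ_mix − δ_B)/(δ_A − δ_B)
f_A = (-29.78 − (-59.30)) / (-18.77 − (-59.30))
f_A = 29.52 / 40.53 = 0.7283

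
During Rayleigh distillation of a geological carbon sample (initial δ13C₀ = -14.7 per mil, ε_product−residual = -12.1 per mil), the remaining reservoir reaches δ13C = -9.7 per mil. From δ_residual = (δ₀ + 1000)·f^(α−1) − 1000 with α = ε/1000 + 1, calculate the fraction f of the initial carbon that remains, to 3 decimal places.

0.658

α − 1 = ε/1000 = -0.0121
(δ_res + 1000)/(δ₀ + 1000) = (-9.7 + 1000)/(-14.7 + 1000) = 990.3/985.3 = 1.005075
f = 1.005075^(1/-0.0121) = exp(ln(1.005075)/-0.0121) = exp(0.00506/-0.0121)
f = exp(-0.4183) = 0.6581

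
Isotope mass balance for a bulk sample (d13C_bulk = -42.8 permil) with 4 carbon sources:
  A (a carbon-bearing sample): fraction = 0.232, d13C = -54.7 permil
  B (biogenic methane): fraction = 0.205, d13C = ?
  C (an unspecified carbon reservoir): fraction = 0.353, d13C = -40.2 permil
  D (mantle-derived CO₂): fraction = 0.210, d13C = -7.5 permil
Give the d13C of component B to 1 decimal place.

Isotope mass balance: δ_bulk = Σ fᵢ·δᵢ.
-42.8 = 0.232×(-54.7) + 0.205×δ_B + 0.353×(-40.2) + 0.210×(-7.5)
0.205·δ_B = -42.8 − (-28.456) = -14.344
δ_B = -14.344 / 0.205 = -69.97 permil

-70.0 permil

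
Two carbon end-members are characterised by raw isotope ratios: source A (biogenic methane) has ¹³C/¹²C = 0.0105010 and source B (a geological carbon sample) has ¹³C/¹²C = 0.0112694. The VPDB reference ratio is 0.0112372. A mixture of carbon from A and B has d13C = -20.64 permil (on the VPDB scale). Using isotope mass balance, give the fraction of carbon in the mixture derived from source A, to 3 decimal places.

0.344

δ_A = (0.0105010/0.0112372 − 1)×1000 = (0.934485 − 1)×1000 = -65.515 permil
δ_B = (0.0112694/0.0112372 − 1)×1000 = (1.002865 − 1)×1000 = 2.865 permil
f_A = (δ_mix − δ_B)/(δ_A − δ_B) = (-20.64 − (2.865))/(-65.515 − (2.865))
f_A = -23.505 / -68.380 = 0.3437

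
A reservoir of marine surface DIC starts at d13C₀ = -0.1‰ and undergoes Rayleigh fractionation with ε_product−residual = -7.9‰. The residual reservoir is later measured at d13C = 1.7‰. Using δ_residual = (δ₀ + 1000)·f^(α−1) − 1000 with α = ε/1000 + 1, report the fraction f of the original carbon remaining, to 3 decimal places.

0.796

α − 1 = ε/1000 = -0.0079
(δ_res + 1000)/(δ₀ + 1000) = (1.7 + 1000)/(-0.1 + 1000) = 1001.7/999.9 = 1.001800
f = 1.001800^(1/-0.0079) = exp(ln(1.001800)/-0.0079) = exp(0.00180/-0.0079)
f = exp(-0.2277) = 0.7964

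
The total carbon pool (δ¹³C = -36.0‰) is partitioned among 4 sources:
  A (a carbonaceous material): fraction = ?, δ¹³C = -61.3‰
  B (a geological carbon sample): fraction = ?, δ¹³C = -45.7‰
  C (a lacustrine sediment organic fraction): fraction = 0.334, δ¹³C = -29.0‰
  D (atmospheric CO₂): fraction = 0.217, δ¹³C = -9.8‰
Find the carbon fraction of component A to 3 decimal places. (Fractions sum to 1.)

0.235

Let f_A and f_B be the unknown fractions; fractions sum to 1 so f_A + f_B = 0.449.
Mass balance: Σ fᵢ·δᵢ = δ_bulk ⇒ f_A·(-61.3) + f_B·(-45.7) = -36.0 − (-11.813) = -24.187
Substitute f_B = 0.449 − f_A:
f_A·(-61.3 − -45.7) = -24.187 − 0.449×(-45.7) = -3.668
f_A = -3.668 / -15.6 = 0.2351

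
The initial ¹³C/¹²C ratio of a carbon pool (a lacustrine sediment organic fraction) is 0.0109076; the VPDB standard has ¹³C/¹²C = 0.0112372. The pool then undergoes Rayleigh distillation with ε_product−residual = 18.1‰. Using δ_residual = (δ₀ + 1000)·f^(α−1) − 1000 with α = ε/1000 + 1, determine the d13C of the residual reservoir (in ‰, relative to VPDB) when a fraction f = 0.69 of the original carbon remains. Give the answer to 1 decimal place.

δ₀ = (0.0109076/0.0112372 − 1)×1000 = (0.970669 − 1)×1000 = -29.331‰
α − 1 = ε/1000 = 0.0181
f^(α−1) = 0.69^(0.0181) = 0.993306
δ_res = (-29.331 + 1000) × 0.993306 − 1000 = 964.171 − 1000 = -35.83‰

-35.8‰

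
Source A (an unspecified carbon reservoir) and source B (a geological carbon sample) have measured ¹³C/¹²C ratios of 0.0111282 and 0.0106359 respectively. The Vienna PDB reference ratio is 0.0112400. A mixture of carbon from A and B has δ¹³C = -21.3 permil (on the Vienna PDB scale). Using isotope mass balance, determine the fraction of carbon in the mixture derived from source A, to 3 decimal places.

δ_A = (0.0111282/0.0112400 − 1)×1000 = (0.990053 − 1)×1000 = -9.947 permil
δ_B = (0.0106359/0.0112400 − 1)×1000 = (0.946254 − 1)×1000 = -53.746 permil
f_A = (δ_mix − δ_B)/(δ_A − δ_B) = (-21.3 − (-53.746))/(-9.947 − (-53.746))
f_A = 32.446 / 43.799 = 0.7408

0.741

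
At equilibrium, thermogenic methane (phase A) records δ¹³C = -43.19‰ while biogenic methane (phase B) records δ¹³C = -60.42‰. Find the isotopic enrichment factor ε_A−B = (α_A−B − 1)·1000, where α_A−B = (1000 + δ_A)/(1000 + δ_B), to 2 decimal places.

α_A−B = (1000 + -43.19) / (1000 + -60.42) = 956.81 / 939.58 = 1.018338
ε_A−B = (1.018338 − 1) × 1000 = 18.338‰
(The approximation ε ≈ δ_A − δ_B would give 17.23‰.)

18.34‰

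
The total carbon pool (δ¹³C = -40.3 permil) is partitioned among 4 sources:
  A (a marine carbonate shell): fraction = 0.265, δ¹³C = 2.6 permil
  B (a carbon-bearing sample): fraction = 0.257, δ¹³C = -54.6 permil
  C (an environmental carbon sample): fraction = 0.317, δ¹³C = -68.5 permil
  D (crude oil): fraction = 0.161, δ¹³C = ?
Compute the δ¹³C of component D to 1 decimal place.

-32.6 permil

Isotope mass balance: δ_bulk = Σ fᵢ·δᵢ.
-40.3 = 0.265×(2.6) + 0.257×(-54.6) + 0.317×(-68.5) + 0.161×δ_D
0.161·δ_D = -40.3 − (-35.058) = -5.242
δ_D = -5.242 / 0.161 = -32.56 permil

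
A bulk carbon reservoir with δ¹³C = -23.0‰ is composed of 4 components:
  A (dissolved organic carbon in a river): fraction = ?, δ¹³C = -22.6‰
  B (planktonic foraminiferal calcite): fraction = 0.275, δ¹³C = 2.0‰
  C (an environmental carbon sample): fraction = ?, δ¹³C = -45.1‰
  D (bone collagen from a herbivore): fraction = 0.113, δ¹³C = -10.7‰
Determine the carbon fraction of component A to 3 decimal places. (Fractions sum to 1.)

Let f_A and f_C be the unknown fractions; fractions sum to 1 so f_A + f_C = 0.612.
Mass balance: Σ fᵢ·δᵢ = δ_bulk ⇒ f_A·(-22.6) + f_C·(-45.1) = -23.0 − (-0.659) = -22.341
Substitute f_C = 0.612 − f_A:
f_A·(-22.6 − -45.1) = -22.341 − 0.612×(-45.1) = 5.260
f_A = 5.260 / 22.5 = 0.2338

0.234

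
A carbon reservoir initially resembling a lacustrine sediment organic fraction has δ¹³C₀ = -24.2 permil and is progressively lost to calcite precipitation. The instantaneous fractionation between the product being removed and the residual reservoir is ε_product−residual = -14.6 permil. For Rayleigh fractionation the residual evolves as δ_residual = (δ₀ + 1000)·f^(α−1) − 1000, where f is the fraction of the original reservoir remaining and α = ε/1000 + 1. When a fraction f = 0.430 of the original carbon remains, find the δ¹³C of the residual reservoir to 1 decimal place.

-12.1 permil

Rayleigh residual: δ_res = (δ₀ + 1000)·f^(α−1) − 1000
α = ε/1000 + 1 = 0.98540, so α − 1 = -0.01460
f^(α−1) = 0.430^(-0.01460) = 1.012398
δ_res = (-24.2 + 1000) × 1.012398 − 1000 = 987.898 − 1000 = -12.10 permil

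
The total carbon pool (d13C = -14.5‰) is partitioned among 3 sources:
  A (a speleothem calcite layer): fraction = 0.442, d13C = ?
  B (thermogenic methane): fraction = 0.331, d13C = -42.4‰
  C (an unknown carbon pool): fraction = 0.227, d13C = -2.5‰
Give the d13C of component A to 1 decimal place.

0.2‰

Isotope mass balance: δ_bulk = Σ fᵢ·δᵢ.
-14.5 = 0.442×δ_A + 0.331×(-42.4) + 0.227×(-2.5)
0.442·δ_A = -14.5 − (-14.602) = 0.102
δ_A = 0.102 / 0.442 = 0.23‰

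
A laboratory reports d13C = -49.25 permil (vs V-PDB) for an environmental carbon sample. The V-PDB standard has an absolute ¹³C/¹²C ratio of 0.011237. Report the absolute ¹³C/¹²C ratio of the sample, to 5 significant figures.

0.010684

R_sample = R_standard × (d13C/1000 + 1)
R_sample = 0.011237 × (-49.25/1000 + 1) = 0.011237 × 0.950750
R_sample = 0.0106836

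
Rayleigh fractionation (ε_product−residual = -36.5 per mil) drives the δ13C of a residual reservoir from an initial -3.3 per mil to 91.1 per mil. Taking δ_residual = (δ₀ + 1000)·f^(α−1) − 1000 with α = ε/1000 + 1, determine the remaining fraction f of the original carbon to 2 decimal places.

α − 1 = ε/1000 = -0.0365
(δ_res + 1000)/(δ₀ + 1000) = (91.1 + 1000)/(-3.3 + 1000) = 1091.1/996.7 = 1.094713
f = 1.094713^(1/-0.0365) = exp(ln(1.094713)/-0.0365) = exp(0.09049/-0.0365)
f = exp(-2.4792) = 0.0838

0.08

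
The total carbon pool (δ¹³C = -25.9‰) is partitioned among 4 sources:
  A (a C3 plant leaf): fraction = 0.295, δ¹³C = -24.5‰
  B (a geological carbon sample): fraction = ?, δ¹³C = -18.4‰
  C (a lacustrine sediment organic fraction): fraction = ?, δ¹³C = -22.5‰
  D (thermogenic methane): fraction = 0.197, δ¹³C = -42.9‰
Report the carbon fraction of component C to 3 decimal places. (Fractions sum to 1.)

Let f_C and f_B be the unknown fractions; fractions sum to 1 so f_C + f_B = 0.508.
Mass balance: Σ fᵢ·δᵢ = δ_bulk ⇒ f_C·(-22.5) + f_B·(-18.4) = -25.9 − (-15.679) = -10.221
Substitute f_B = 0.508 − f_C:
f_C·(-22.5 − -18.4) = -10.221 − 0.508×(-18.4) = -0.874
f_C = -0.874 / -4.1 = 0.2132

0.213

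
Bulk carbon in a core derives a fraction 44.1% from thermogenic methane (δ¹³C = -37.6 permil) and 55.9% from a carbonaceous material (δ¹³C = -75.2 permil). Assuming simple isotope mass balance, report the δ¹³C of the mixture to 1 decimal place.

-58.6 permil

δ_mix = f_A·δ_A + f_B·δ_B
δ_mix = 0.441 × (-37.6) + 0.559 × (-75.2)
δ_mix = -16.58 + -42.04 = -58.62 permil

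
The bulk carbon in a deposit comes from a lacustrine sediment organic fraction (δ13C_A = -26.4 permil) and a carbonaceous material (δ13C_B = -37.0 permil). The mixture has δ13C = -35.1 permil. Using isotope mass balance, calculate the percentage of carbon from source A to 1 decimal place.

17.9%

δ_mix = f_A·δ_A + (1 − f_A)·δ_B  ⇒  f_A = (δ_mix − δ_B)/(δ_A − δ_B)
f_A = (-35.1 − (-37.0)) / (-26.4 − (-37.0))
f_A = 1.9 / 10.6 = 0.1792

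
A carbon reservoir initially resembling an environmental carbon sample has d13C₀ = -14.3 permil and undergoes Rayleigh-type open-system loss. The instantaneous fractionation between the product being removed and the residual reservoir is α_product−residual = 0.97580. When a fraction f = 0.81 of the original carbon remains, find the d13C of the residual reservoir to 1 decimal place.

-9.3 permil

Rayleigh residual: δ_res = (δ₀ + 1000)·f^(α−1) − 1000
α − 1 = -0.02420
f^(α−1) = 0.81^(-0.02420) = 1.005112
δ_res = (-14.3 + 1000) × 1.005112 − 1000 = 990.739 − 1000 = -9.26 permil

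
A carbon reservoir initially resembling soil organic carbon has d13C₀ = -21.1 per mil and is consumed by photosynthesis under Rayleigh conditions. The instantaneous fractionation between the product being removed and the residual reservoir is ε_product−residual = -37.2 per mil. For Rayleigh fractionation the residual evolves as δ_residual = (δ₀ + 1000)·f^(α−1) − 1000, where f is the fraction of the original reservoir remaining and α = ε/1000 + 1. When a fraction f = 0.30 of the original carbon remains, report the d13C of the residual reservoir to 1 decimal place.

Rayleigh residual: δ_res = (δ₀ + 1000)·f^(α−1) − 1000
α = ε/1000 + 1 = 0.96280, so α − 1 = -0.03720
f^(α−1) = 0.30^(-0.03720) = 1.045806
δ_res = (-21.1 + 1000) × 1.045806 − 1000 = 1023.739 − 1000 = 23.74 per mil

23.7 per mil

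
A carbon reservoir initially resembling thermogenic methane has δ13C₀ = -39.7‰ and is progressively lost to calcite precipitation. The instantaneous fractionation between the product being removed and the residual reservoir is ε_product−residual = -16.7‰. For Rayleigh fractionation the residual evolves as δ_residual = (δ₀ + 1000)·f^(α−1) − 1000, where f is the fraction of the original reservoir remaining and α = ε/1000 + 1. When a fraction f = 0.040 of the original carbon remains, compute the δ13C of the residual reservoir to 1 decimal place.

Rayleigh residual: δ_res = (δ₀ + 1000)·f^(α−1) − 1000
α = ε/1000 + 1 = 0.98330, so α − 1 = -0.01670
f^(α−1) = 0.040^(-0.01670) = 1.055226
δ_res = (-39.7 + 1000) × 1.055226 − 1000 = 1013.334 − 1000 = 13.33‰

13.3‰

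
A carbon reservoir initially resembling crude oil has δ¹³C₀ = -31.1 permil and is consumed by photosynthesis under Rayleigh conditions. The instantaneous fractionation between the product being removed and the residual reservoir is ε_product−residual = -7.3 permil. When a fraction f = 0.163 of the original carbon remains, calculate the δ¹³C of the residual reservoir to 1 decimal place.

Rayleigh residual: δ_res = (δ₀ + 1000)·f^(α−1) − 1000
α = ε/1000 + 1 = 0.99270, so α − 1 = -0.00730
f^(α−1) = 0.163^(-0.00730) = 1.013330
δ_res = (-31.1 + 1000) × 1.013330 − 1000 = 981.816 − 1000 = -18.18 permil

-18.2 permil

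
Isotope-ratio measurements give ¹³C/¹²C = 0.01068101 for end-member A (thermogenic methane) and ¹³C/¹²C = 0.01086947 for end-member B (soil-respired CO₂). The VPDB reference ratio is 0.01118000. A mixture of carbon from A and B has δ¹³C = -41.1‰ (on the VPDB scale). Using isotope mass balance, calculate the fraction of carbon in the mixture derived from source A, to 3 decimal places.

δ_A = (0.01068101/0.01118000 − 1)×1000 = (0.955368 − 1)×1000 = -44.632‰
δ_B = (0.01086947/0.01118000 − 1)×1000 = (0.972225 − 1)×1000 = -27.775‰
f_A = (δ_mix − δ_B)/(δ_A − δ_B) = (-41.1 − (-27.775))/(-44.632 − (-27.775))
f_A = -13.325 / -16.857 = 0.7904

0.790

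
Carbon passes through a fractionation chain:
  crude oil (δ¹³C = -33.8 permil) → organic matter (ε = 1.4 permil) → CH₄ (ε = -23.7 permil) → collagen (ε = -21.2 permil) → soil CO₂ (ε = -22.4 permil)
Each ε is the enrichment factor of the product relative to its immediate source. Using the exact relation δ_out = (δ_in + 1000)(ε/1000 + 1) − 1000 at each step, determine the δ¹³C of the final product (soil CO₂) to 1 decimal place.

step 1: δ = (-33.80 + 1000)·(1.4/1000 + 1) − 1000 = -32.45 permil
step 2: δ = (-32.45 + 1000)·(-23.7/1000 + 1) − 1000 = -55.38 permil
step 3: δ = (-55.38 + 1000)·(-21.2/1000 + 1) − 1000 = -75.40 permil
step 4: δ = (-75.40 + 1000)·(-22.4/1000 + 1) − 1000 = -96.12 permil

-96.1 permil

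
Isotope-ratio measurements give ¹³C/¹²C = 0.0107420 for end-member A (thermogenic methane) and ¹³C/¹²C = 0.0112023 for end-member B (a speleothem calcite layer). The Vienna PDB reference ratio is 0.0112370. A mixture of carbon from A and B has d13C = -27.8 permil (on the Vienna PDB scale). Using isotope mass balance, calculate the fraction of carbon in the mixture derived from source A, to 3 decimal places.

δ_A = (0.0107420/0.0112370 − 1)×1000 = (0.955949 − 1)×1000 = -44.051 permil
δ_B = (0.0112023/0.0112370 − 1)×1000 = (0.996912 − 1)×1000 = -3.088 permil
f_A = (δ_mix − δ_B)/(δ_A − δ_B) = (-27.8 − (-3.088))/(-44.051 − (-3.088))
f_A = -24.712 / -40.963 = 0.6033

0.603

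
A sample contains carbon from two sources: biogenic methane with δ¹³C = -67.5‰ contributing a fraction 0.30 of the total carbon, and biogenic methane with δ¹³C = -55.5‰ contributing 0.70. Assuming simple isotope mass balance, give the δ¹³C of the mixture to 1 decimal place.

-59.1‰

δ_mix = f_A·δ_A + f_B·δ_B
δ_mix = 0.30 × (-67.5) + 0.70 × (-55.5)
δ_mix = -20.25 + -38.85 = -59.10‰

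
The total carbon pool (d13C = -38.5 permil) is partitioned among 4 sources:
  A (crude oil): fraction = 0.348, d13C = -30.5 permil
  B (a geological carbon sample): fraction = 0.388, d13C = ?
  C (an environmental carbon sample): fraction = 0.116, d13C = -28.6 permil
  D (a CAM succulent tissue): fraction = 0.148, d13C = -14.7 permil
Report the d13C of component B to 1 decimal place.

-57.7 permil

Isotope mass balance: δ_bulk = Σ fᵢ·δᵢ.
-38.5 = 0.348×(-30.5) + 0.388×δ_B + 0.116×(-28.6) + 0.148×(-14.7)
0.388·δ_B = -38.5 − (-16.107) = -22.393
δ_B = -22.393 / 0.388 = -57.71 permil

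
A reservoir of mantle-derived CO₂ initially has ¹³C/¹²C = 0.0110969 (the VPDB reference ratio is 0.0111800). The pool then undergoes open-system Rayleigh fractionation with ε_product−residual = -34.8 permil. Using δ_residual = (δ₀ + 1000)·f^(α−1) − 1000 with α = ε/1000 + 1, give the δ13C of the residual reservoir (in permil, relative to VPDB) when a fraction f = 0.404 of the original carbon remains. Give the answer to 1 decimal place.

δ₀ = (0.0110969/0.0111800 − 1)×1000 = (0.992567 − 1)×1000 = -7.433 permil
α − 1 = ε/1000 = -0.0348
f^(α−1) = 0.404^(-0.0348) = 1.032043
δ_res = (-7.433 + 1000) × 1.032043 − 1000 = 1024.372 − 1000 = 24.37 permil

24.4 permil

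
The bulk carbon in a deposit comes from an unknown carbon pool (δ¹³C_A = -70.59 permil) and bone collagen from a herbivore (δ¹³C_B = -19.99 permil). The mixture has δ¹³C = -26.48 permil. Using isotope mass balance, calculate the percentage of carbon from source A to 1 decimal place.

12.8%

δ_mix = f_A·δ_A + (1 − f_A)·δ_B  ⇒  f_A = (δ_mix − δ_B)/(δ_A − δ_B)
f_A = (-26.48 − (-19.99)) / (-70.59 − (-19.99))
f_A = -6.49 / -50.60 = 0.1283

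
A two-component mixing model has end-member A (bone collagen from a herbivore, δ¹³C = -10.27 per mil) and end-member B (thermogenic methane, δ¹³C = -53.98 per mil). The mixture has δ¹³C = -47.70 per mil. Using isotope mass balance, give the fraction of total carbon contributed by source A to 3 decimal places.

0.144

δ_mix = f_A·δ_A + (1 − f_A)·δ_B  ⇒  f_A = (δ_mix − δ_B)/(δ_A − δ_B)
f_A = (-47.70 − (-53.98)) / (-10.27 − (-53.98))
f_A = 6.28 / 43.71 = 0.1437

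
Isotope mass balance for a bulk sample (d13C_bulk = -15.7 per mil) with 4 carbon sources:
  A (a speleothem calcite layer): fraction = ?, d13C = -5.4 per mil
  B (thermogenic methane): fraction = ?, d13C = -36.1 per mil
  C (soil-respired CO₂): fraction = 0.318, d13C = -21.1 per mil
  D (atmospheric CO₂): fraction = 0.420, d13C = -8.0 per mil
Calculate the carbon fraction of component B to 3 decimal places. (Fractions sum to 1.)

0.137

Let f_B and f_A be the unknown fractions; fractions sum to 1 so f_B + f_A = 0.262.
Mass balance: Σ fᵢ·δᵢ = δ_bulk ⇒ f_B·(-36.1) + f_A·(-5.4) = -15.7 − (-10.070) = -5.630
Substitute f_A = 0.262 − f_B:
f_B·(-36.1 − -5.4) = -5.630 − 0.262×(-5.4) = -4.215
f_B = -4.215 / -30.7 = 0.1373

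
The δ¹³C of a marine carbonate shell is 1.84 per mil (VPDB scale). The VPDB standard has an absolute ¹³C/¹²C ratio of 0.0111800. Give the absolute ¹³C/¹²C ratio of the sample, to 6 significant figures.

0.0112006

R_sample = R_standard × (δ¹³C/1000 + 1)
R_sample = 0.0111800 × (1.84/1000 + 1) = 0.0111800 × 1.001840
R_sample = 0.0112006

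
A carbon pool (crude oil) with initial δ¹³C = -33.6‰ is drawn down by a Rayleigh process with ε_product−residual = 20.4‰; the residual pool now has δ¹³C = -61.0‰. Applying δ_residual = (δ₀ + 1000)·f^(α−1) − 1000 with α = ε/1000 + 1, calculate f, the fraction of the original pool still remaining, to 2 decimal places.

α − 1 = ε/1000 = 0.0204
(δ_res + 1000)/(δ₀ + 1000) = (-61.0 + 1000)/(-33.6 + 1000) = 939.0/966.4 = 0.971647
f = 0.971647^(1/0.0204) = exp(ln(0.971647)/0.0204) = exp(-0.02876/0.0204)
f = exp(-1.4099) = 0.2442

0.24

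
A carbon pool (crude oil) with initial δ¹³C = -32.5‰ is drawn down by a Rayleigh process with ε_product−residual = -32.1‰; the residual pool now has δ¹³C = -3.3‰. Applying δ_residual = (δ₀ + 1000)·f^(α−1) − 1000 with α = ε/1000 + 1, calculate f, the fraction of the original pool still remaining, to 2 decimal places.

0.40

α − 1 = ε/1000 = -0.0321
(δ_res + 1000)/(δ₀ + 1000) = (-3.3 + 1000)/(-32.5 + 1000) = 996.7/967.5 = 1.030181
f = 1.030181^(1/-0.0321) = exp(ln(1.030181)/-0.0321) = exp(0.02973/-0.0321)
f = exp(-0.9263) = 0.3960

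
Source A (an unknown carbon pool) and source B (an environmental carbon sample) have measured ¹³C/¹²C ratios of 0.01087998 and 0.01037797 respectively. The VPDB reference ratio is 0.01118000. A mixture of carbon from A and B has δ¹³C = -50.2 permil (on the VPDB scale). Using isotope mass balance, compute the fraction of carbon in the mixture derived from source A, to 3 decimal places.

0.480

δ_A = (0.01087998/0.01118000 − 1)×1000 = (0.973165 − 1)×1000 = -26.835 permil
δ_B = (0.01037797/0.01118000 − 1)×1000 = (0.928262 − 1)×1000 = -71.738 permil
f_A = (δ_mix − δ_B)/(δ_A − δ_B) = (-50.2 − (-71.738))/(-26.835 − (-71.738))
f_A = 21.538 / 44.903 = 0.4797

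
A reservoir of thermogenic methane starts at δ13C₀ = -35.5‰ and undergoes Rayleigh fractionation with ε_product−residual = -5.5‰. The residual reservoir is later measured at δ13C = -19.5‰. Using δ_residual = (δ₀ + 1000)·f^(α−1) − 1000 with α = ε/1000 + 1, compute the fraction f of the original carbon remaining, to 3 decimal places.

0.050

α − 1 = ε/1000 = -0.0055
(δ_res + 1000)/(δ₀ + 1000) = (-19.5 + 1000)/(-35.5 + 1000) = 980.5/964.5 = 1.016589
f = 1.016589^(1/-0.0055) = exp(ln(1.016589)/-0.0055) = exp(0.01645/-0.0055)
f = exp(-2.9914) = 0.0502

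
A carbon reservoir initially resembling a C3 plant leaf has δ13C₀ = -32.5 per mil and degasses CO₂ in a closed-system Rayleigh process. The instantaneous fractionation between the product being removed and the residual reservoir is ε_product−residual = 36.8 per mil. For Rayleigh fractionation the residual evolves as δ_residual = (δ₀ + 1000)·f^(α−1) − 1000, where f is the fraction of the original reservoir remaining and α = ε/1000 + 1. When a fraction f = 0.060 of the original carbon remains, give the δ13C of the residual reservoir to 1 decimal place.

Rayleigh residual: δ_res = (δ₀ + 1000)·f^(α−1) − 1000
α = ε/1000 + 1 = 1.03680, so α − 1 = 0.03680
f^(α−1) = 0.060^(0.03680) = 0.901646
δ_res = (-32.5 + 1000) × 0.901646 − 1000 = 872.342 − 1000 = -127.66 per mil

-127.7 per mil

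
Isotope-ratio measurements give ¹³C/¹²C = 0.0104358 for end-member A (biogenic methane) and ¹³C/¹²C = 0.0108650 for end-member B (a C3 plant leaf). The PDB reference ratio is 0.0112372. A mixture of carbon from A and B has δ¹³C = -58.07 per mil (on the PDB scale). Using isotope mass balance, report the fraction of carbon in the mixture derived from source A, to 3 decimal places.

0.653

δ_A = (0.0104358/0.0112372 − 1)×1000 = (0.928683 − 1)×1000 = -71.317 per mil
δ_B = (0.0108650/0.0112372 − 1)×1000 = (0.966878 − 1)×1000 = -33.122 per mil
f_A = (δ_mix − δ_B)/(δ_A − δ_B) = (-58.07 − (-33.122))/(-71.317 − (-33.122))
f_A = -24.948 / -38.195 = 0.6532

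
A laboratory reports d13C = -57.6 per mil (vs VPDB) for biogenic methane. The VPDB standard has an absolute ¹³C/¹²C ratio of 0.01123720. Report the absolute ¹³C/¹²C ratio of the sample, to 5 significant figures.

R_sample = R_standard × (d13C/1000 + 1)
R_sample = 0.01123720 × (-57.6/1000 + 1) = 0.01123720 × 0.942400
R_sample = 0.0105899

0.010590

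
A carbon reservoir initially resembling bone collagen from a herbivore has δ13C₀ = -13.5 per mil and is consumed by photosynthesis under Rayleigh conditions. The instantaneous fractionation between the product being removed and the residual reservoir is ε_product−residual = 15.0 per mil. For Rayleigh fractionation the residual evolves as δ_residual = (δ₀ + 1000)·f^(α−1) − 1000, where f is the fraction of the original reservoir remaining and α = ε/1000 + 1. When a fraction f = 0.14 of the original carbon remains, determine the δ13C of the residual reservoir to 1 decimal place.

-42.2 per mil

Rayleigh residual: δ_res = (δ₀ + 1000)·f^(α−1) − 1000
α = ε/1000 + 1 = 1.01500, so α − 1 = 0.01500
f^(α−1) = 0.14^(0.01500) = 0.970939
δ_res = (-13.5 + 1000) × 0.970939 − 1000 = 957.831 − 1000 = -42.17 per mil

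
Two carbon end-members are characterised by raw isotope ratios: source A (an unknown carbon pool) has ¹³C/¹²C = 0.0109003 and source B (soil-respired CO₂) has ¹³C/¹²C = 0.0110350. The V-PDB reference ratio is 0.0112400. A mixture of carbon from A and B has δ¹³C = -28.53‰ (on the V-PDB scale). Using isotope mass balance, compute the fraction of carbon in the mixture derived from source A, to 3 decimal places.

δ_A = (0.0109003/0.0112400 − 1)×1000 = (0.969778 − 1)×1000 = -30.222‰
δ_B = (0.0110350/0.0112400 − 1)×1000 = (0.981762 − 1)×1000 = -18.238‰
f_A = (δ_mix − δ_B)/(δ_A − δ_B) = (-28.53 − (-18.238))/(-30.222 − (-18.238))
f_A = -10.292 / -11.984 = 0.8588

0.859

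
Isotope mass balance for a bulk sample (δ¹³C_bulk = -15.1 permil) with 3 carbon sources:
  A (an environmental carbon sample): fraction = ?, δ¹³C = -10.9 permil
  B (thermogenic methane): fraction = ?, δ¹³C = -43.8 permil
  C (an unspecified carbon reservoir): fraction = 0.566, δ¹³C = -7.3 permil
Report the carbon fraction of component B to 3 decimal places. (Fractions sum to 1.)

0.190

Let f_B and f_A be the unknown fractions; fractions sum to 1 so f_B + f_A = 0.434.
Mass balance: Σ fᵢ·δᵢ = δ_bulk ⇒ f_B·(-43.8) + f_A·(-10.9) = -15.1 − (-4.132) = -10.968
Substitute f_A = 0.434 − f_B:
f_B·(-43.8 − -10.9) = -10.968 − 0.434×(-10.9) = -6.238
f_B = -6.238 / -32.9 = 0.1896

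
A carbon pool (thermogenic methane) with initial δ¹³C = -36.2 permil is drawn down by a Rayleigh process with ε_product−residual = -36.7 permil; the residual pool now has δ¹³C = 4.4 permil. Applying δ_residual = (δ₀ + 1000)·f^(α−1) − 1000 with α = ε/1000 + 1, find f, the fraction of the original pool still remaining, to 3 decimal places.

α − 1 = ε/1000 = -0.0367
(δ_res + 1000)/(δ₀ + 1000) = (4.4 + 1000)/(-36.2 + 1000) = 1004.4/963.8 = 1.042125
f = 1.042125^(1/-0.0367) = exp(ln(1.042125)/-0.0367) = exp(0.04126/-0.0367)
f = exp(-1.1243) = 0.3249

0.325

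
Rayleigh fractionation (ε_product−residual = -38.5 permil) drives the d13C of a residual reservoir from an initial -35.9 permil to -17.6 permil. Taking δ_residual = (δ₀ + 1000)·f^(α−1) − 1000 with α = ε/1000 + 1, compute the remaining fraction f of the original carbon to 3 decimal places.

α − 1 = ε/1000 = -0.0385
(δ_res + 1000)/(δ₀ + 1000) = (-17.6 + 1000)/(-35.9 + 1000) = 982.4/964.1 = 1.018981
f = 1.018981^(1/-0.0385) = exp(ln(1.018981)/-0.0385) = exp(0.01880/-0.0385)
f = exp(-0.4884) = 0.6136

0.614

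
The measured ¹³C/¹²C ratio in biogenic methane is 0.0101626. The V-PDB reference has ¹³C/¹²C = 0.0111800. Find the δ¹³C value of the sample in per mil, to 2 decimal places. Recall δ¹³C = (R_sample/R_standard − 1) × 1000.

-91.00 per mil

δ¹³C = (R_sample / R_standard − 1) × 1000
R_sample / R_standard = 0.0101626 / 0.0111800 = 0.908998
δ¹³C = (0.908998 − 1) × 1000 = -91.002 per mil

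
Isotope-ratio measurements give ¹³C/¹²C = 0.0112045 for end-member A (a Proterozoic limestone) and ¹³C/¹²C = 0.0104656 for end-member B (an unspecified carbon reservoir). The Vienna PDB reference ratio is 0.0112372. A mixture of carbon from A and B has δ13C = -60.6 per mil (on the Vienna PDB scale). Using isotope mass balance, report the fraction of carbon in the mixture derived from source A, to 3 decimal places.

0.123

δ_A = (0.0112045/0.0112372 − 1)×1000 = (0.997090 − 1)×1000 = -2.910 per mil
δ_B = (0.0104656/0.0112372 − 1)×1000 = (0.931335 − 1)×1000 = -68.665 per mil
f_A = (δ_mix − δ_B)/(δ_A − δ_B) = (-60.6 − (-68.665))/(-2.910 − (-68.665))
f_A = 8.065 / 65.755 = 0.1226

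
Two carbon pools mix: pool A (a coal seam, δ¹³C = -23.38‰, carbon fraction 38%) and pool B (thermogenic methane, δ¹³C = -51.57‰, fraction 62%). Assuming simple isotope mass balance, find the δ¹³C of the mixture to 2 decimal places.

-40.86‰

δ_mix = f_A·δ_A + f_B·δ_B
δ_mix = 0.38 × (-23.38) + 0.62 × (-51.57)
δ_mix = -8.884 + -31.973 = -40.858‰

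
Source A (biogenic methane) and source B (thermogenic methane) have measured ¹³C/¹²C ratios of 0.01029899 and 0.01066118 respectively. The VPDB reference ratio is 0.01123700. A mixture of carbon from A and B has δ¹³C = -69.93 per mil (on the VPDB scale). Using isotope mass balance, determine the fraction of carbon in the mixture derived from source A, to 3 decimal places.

0.580

δ_A = (0.01029899/0.01123700 − 1)×1000 = (0.916525 − 1)×1000 = -83.475 per mil
δ_B = (0.01066118/0.01123700 − 1)×1000 = (0.948757 − 1)×1000 = -51.243 per mil
f_A = (δ_mix − δ_B)/(δ_A − δ_B) = (-69.93 − (-51.243))/(-83.475 − (-51.243))
f_A = -18.687 / -32.232 = 0.5798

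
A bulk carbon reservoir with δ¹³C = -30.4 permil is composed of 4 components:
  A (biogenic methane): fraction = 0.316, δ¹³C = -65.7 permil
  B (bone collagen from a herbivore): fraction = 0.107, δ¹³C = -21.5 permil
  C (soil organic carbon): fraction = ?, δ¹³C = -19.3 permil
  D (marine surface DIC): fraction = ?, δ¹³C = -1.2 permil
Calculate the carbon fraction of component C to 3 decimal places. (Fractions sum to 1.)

0.367

Let f_C and f_D be the unknown fractions; fractions sum to 1 so f_C + f_D = 0.577.
Mass balance: Σ fᵢ·δᵢ = δ_bulk ⇒ f_C·(-19.3) + f_D·(-1.2) = -30.4 − (-23.062) = -7.338
Substitute f_D = 0.577 − f_C:
f_C·(-19.3 − -1.2) = -7.338 − 0.577×(-1.2) = -6.646
f_C = -6.646 / -18.1 = 0.3672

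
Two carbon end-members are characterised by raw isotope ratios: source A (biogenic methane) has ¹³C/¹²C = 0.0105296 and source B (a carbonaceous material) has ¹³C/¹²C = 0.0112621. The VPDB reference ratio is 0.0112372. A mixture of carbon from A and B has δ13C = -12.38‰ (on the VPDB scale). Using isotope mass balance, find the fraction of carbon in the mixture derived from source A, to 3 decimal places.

δ_A = (0.0105296/0.0112372 − 1)×1000 = (0.937031 − 1)×1000 = -62.969‰
δ_B = (0.0112621/0.0112372 − 1)×1000 = (1.002216 − 1)×1000 = 2.216‰
f_A = (δ_mix − δ_B)/(δ_A − δ_B) = (-12.38 − (2.216))/(-62.969 − (2.216))
f_A = -14.596 / -65.185 = 0.2239

0.224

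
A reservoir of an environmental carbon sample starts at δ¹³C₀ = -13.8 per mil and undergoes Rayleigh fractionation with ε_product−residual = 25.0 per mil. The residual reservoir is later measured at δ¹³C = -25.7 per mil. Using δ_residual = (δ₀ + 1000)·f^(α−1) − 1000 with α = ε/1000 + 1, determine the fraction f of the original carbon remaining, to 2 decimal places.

α − 1 = ε/1000 = 0.0250
(δ_res + 1000)/(δ₀ + 1000) = (-25.7 + 1000)/(-13.8 + 1000) = 974.3/986.2 = 0.987933
f = 0.987933^(1/0.0250) = exp(ln(0.987933)/0.0250) = exp(-0.01214/0.0250)
f = exp(-0.4856) = 0.6153

0.62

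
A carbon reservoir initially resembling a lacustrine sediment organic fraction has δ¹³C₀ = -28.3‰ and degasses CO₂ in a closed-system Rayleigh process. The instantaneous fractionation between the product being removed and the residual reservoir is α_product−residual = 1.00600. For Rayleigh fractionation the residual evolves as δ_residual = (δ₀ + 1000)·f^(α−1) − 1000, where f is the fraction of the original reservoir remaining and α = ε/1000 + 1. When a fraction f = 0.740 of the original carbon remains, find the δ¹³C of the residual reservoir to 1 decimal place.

-30.1‰

Rayleigh residual: δ_res = (δ₀ + 1000)·f^(α−1) − 1000
α − 1 = 0.00600
f^(α−1) = 0.740^(0.00600) = 0.998195
δ_res = (-28.3 + 1000) × 0.998195 − 1000 = 969.946 − 1000 = -30.05‰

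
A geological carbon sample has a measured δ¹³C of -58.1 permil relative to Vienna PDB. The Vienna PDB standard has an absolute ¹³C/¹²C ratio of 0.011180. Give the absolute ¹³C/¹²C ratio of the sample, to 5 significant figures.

R_sample = R_standard × (δ¹³C/1000 + 1)
R_sample = 0.011180 × (-58.1/1000 + 1) = 0.011180 × 0.941900
R_sample = 0.0105304

0.010530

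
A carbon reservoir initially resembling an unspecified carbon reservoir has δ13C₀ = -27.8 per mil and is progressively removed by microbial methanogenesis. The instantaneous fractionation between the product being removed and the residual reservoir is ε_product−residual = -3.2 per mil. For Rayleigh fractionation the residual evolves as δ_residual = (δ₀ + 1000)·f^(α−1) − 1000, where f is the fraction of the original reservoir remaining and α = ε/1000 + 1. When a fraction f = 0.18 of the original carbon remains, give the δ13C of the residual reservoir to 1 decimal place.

Rayleigh residual: δ_res = (δ₀ + 1000)·f^(α−1) − 1000
α = ε/1000 + 1 = 0.99680, so α − 1 = -0.00320
f^(α−1) = 0.18^(-0.00320) = 1.005502
δ_res = (-27.8 + 1000) × 1.005502 − 1000 = 977.549 − 1000 = -22.45 per mil

-22.5 per mil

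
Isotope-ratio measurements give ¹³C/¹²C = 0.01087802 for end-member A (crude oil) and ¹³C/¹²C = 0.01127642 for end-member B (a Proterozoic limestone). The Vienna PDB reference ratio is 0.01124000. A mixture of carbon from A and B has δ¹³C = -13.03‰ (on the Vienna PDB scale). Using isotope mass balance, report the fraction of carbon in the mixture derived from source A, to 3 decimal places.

0.459

δ_A = (0.01087802/0.01124000 − 1)×1000 = (0.967795 − 1)×1000 = -32.205‰
δ_B = (0.01127642/0.01124000 − 1)×1000 = (1.003240 − 1)×1000 = 3.240‰
f_A = (δ_mix − δ_B)/(δ_A − δ_B) = (-13.03 − (3.240))/(-32.205 − (3.240))
f_A = -16.270 / -35.445 = 0.4590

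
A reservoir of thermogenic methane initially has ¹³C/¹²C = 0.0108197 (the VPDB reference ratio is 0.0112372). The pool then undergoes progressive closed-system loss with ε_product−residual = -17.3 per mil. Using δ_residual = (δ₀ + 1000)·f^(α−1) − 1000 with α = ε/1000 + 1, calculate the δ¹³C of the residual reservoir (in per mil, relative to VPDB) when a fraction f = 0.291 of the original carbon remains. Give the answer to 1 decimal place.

δ₀ = (0.0108197/0.0112372 − 1)×1000 = (0.962847 − 1)×1000 = -37.153 per mil
α − 1 = ε/1000 = -0.0173
f^(α−1) = 0.291^(-0.0173) = 1.021585
δ_res = (-37.153 + 1000) × 1.021585 − 1000 = 983.630 − 1000 = -16.37 per mil

-16.4 per mil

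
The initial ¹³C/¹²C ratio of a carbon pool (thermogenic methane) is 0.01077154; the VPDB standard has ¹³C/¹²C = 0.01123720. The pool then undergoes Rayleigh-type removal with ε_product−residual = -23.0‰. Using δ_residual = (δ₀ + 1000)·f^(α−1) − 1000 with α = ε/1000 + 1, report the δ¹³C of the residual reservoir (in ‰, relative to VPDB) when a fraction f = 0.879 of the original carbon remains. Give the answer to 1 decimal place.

δ₀ = (0.01077154/0.01123720 − 1)×1000 = (0.958561 − 1)×1000 = -41.439‰
α − 1 = ε/1000 = -0.0230
f^(α−1) = 0.879^(-0.0230) = 1.002971
δ_res = (-41.439 + 1000) × 1.002971 − 1000 = 961.408 − 1000 = -38.59‰

-38.6‰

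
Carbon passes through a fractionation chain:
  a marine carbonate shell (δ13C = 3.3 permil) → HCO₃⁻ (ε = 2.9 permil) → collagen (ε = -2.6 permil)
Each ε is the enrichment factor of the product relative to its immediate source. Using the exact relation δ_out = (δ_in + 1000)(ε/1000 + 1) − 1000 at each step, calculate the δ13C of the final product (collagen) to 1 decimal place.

step 1: δ = (3.30 + 1000)·(2.9/1000 + 1) − 1000 = 6.21 permil
step 2: δ = (6.21 + 1000)·(-2.6/1000 + 1) − 1000 = 3.59 permil

3.6 permil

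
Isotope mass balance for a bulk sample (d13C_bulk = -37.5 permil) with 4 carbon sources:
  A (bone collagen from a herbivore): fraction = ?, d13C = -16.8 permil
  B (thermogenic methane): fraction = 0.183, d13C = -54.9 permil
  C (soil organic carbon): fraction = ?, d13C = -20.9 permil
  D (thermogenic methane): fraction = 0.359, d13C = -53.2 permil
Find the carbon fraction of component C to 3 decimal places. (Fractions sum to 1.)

0.161

Let f_C and f_A be the unknown fractions; fractions sum to 1 so f_C + f_A = 0.458.
Mass balance: Σ fᵢ·δᵢ = δ_bulk ⇒ f_C·(-20.9) + f_A·(-16.8) = -37.5 − (-29.145) = -8.355
Substitute f_A = 0.458 − f_C:
f_C·(-20.9 − -16.8) = -8.355 − 0.458×(-16.8) = -0.660
f_C = -0.660 / -4.1 = 0.1610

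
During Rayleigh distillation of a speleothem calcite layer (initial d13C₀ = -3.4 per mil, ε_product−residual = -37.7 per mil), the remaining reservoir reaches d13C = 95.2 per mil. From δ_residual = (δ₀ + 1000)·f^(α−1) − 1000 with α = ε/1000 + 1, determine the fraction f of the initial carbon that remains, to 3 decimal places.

α − 1 = ε/1000 = -0.0377
(δ_res + 1000)/(δ₀ + 1000) = (95.2 + 1000)/(-3.4 + 1000) = 1095.2/996.6 = 1.098936
f = 1.098936^(1/-0.0377) = exp(ln(1.098936)/-0.0377) = exp(0.09434/-0.0377)
f = exp(-2.5025) = 0.0819

0.082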